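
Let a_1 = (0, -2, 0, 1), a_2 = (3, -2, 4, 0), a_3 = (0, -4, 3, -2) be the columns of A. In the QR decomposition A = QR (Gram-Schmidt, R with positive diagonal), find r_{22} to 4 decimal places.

q_1 = a_1/‖a_1‖ = (0, -2, 0, 1)/2.2361 = (0.0000, -0.8944, 0.0000, 0.4472).
r_{12} = q_1·a_2 = 1.7889.
u_2 = a_2 − 1.7889·q_1 = (3.0000, -0.4000, 4.0000, -0.8000).
r_{22} = ‖u_2‖ = 5.0794.

r_{22} = 5.0794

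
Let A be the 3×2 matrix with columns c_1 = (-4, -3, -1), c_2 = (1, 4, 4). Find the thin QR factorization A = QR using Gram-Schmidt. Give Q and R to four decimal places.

c_1 = (-4, -3, -1); ‖c_1‖ = 5.0990, so e_1 = (-0.7845, -0.5883, -0.1961).
e_1·c_2 = (-0.7845)·1 + (-0.5883)·4 + (-0.1961)·4 = -3.9223.
u_2 = c_2 + 3.9223·e_1 = (-2.0769, 1.6923, 3.2308).
‖u_2‖ = 4.1971, so e_2 = (-0.4949, 0.4032, 0.7698).

Q = [[-0.7845, -0.4949], [-0.5883, 0.4032], [-0.1961, 0.7698]], R = [[5.0990, -3.9223], [0.0000, 4.1971]]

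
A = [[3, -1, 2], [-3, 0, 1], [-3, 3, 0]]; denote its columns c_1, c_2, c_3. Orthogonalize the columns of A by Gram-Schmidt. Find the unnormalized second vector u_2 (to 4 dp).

q_1 = c_1/‖c_1‖ = (3, -3, -3)/5.1962 = (0.5774, -0.5774, -0.5774).
r_{12} = q_1·c_2 = -2.3094.
u_2 = c_2 + 2.3094·q_1 = (0.3333, -1.3333, 1.6667).

u_2 = (0.3333, -1.3333, 1.6667)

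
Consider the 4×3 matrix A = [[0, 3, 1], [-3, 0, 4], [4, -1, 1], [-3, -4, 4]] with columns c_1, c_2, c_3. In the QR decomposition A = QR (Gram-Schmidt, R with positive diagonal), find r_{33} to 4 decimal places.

r_{33} = 4.3190

c_1 = (0, -3, 4, -3); ‖c_1‖ = 5.8310, so e_1 = (0.0000, -0.5145, 0.6860, -0.5145).
e_1·c_2 = 0.0000·3 + (-0.5145)·0 + 0.6860·(-1) + (-0.5145)·(-4) = 1.3720.
u_2 = c_2 − 1.3720·e_1 = (3.0000, 0.7059, -1.9412, -3.2941).
‖u_2‖ = 4.9110, so e_2 = (0.6109, 0.1437, -0.3953, -0.6708).
e_1·c_3 = 0.0000·1 + (-0.5145)·4 + 0.6860·1 + (-0.5145)·4 = -3.4300; e_2·c_3 = 0.6109·1 + 0.1437·4 + (-0.3953)·1 + (-0.6708)·4 = -1.8925.
u_3 = c_3 + 3.4300·e_1 + 1.8925·e_2 = (2.1561, 2.5073, 2.6049, 0.9659).
r_{33} = ‖u_3‖ = 4.3190.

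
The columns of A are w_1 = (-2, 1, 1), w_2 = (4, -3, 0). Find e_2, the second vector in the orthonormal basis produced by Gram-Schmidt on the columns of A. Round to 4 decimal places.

e_2 = (0.1516, -0.5307, 0.8339)

e_1 = w_1/‖w_1‖ = (-2, 1, 1)/2.4495 = (-0.8165, 0.4082, 0.4082).
r_{12} = e_1·w_2 = -4.4907.
u_2 = w_2 + 4.4907·e_1 = (0.3333, -1.1667, 1.8333).
‖u_2‖ = 2.1985, so e_2 = (0.1516, -0.5307, 0.8339).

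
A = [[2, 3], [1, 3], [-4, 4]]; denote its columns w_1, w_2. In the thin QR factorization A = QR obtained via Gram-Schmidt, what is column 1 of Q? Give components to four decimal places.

q_1 = (0.4364, 0.2182, -0.8729)

w_1 = (2, 1, -4); ‖w_1‖ = 4.5826, so q_1 = (0.4364, 0.2182, -0.8729).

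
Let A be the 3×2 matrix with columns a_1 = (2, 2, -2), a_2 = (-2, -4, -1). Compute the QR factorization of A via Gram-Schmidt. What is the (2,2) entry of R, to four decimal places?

r_{22} = 3.5590

a_1 = (2, 2, -2); ‖a_1‖ = 3.4641, so q_1 = (0.5774, 0.5774, -0.5774).
q_1·a_2 = 0.5774·(-2) + 0.5774·(-4) + (-0.5774)·(-1) = -2.8868.
u_2 = a_2 + 2.8868·q_1 = (-0.3333, -2.3333, -2.6667).
r_{22} = ‖u_2‖ = 3.5590.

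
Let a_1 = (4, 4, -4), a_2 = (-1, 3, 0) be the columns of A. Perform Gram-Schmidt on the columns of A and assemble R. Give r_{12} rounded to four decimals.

r_{12} = 1.1547

a_1 = (4, 4, -4); ‖a_1‖ = 6.9282, so e_1 = (0.5774, 0.5774, -0.5774).
r_{12} = e_1·a_2 = 1.1547.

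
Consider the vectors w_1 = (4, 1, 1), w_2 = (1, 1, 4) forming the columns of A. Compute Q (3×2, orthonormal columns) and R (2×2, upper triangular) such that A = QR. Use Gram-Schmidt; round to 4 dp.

w_1 = (4, 1, 1); ‖w_1‖ = 4.2426, so q_1 = (0.9428, 0.2357, 0.2357).
q_1·w_2 = 0.9428·1 + 0.2357·1 + 0.2357·4 = 2.1213.
u_2 = w_2 − 2.1213·q_1 = (-1.0000, 0.5000, 3.5000).
‖u_2‖ = 3.6742, so q_2 = (-0.2722, 0.1361, 0.9526).

Q = [[0.9428, -0.2722], [0.2357, 0.1361], [0.2357, 0.9526]], R = [[4.2426, 2.1213], [0.0000, 3.6742]]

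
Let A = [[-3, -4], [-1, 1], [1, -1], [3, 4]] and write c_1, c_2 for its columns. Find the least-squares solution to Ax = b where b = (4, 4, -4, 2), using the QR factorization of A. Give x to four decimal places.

x = (-2.4286, 1.5714)

c_1 = (-3, -1, 1, 3); ‖c_1‖ = 4.4721, so q_1 = (-0.6708, -0.2236, 0.2236, 0.6708).
q_1·c_2 = (-0.6708)·(-4) + (-0.2236)·1 + 0.2236·(-1) + 0.6708·4 = 4.9193.
u_2 = c_2 − 4.9193·q_1 = (-0.7000, 2.1000, -2.1000, 0.7000).
‖u_2‖ = 3.1305, so q_2 = (-0.2236, 0.6708, -0.6708, 0.2236).
Qᵀb = (-3.1305, 4.9193).
Back-substitute: x_2 = 4.9193/3.1305 = 1.5714.
x_1 = (-3.1305 − 4.9193·1.5714)/4.4721 = -2.4286.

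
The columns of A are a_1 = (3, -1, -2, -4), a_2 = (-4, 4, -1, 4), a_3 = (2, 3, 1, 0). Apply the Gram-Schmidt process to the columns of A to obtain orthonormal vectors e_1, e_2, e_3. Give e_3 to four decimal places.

e_1 = a_1/‖a_1‖ = (3, -1, -2, -4)/5.4772 = (0.5477, -0.1826, -0.3651, -0.7303).
r_{12} = e_1·a_2 = -5.4772.
u_2 = a_2 + 5.4772·e_1 = (-1.0000, 3.0000, -3.0000, 0.0000).
‖u_2‖ = 4.3589, so e_2 = (-0.2294, 0.6882, -0.6882, 0.0000).
r_{13} = e_1·a_3 = 0.1826; r_{23} = e_2·a_3 = 0.9177.
u_3 = a_3 − 0.1826·e_1 − 0.9177·e_2 = (2.1105, 2.4018, 1.6982, 0.1333).
‖u_3‖ = 3.6228, so e_3 = (0.5826, 0.6630, 0.4688, 0.0368).

e_3 = (0.5826, 0.6630, 0.4688, 0.0368)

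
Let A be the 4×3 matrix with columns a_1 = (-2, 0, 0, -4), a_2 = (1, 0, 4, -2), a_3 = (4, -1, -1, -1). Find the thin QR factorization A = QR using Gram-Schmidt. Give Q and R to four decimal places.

a_1 = (-2, 0, 0, -4); ‖a_1‖ = 4.4721, so q_1 = (-0.4472, 0.0000, 0.0000, -0.8944).
q_1·a_2 = (-0.4472)·1 + 0.0000·0 + 0.0000·4 + (-0.8944)·(-2) = 1.3416.
u_2 = a_2 − 1.3416·q_1 = (1.6000, 0.0000, 4.0000, -0.8000).
‖u_2‖ = 4.3818, so q_2 = (0.3651, 0.0000, 0.9129, -0.1826).
q_1·a_3 = (-0.4472)·4 + 0.0000·(-1) + 0.0000·(-1) + (-0.8944)·(-1) = -0.8944; q_2·a_3 = 0.3651·4 + 0.0000·(-1) + 0.9129·(-1) + (-0.1826)·(-1) = 0.7303.
u_3 = a_3 + 0.8944·q_1 − 0.7303·q_2 = (3.3333, -1.0000, -1.6667, -1.6667).
‖u_3‖ = 4.2032, so q_3 = (0.7931, -0.2379, -0.3965, -0.3965).

Q = [[-0.4472, 0.3651, 0.7931], [0.0000, 0.0000, -0.2379], [0.0000, 0.9129, -0.3965], [-0.8944, -0.1826, -0.3965]], R = [[4.4721, 1.3416, -0.8944], [0.0000, 4.3818, 0.7303], [0.0000, 0.0000, 4.2032]]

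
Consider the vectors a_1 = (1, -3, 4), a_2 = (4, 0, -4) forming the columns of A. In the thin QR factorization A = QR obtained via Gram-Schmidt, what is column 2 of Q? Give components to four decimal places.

q_2 = (0.8673, -0.2692, -0.4187)

a_1 = (1, -3, 4); ‖a_1‖ = 5.0990, so q_1 = (0.1961, -0.5883, 0.7845).
q_1·a_2 = 0.1961·4 + (-0.5883)·0 + 0.7845·(-4) = -2.3534.
u_2 = a_2 + 2.3534·q_1 = (4.4615, -1.3846, -2.1538).
‖u_2‖ = 5.1441, so q_2 = (0.8673, -0.2692, -0.4187).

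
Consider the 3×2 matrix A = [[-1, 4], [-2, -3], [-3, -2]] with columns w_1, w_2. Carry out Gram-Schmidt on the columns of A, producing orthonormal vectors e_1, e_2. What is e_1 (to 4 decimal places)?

e_1 = (-0.2673, -0.5345, -0.8018)

e_1 = w_1/‖w_1‖ = (-1, -2, -3)/3.7417 = (-0.2673, -0.5345, -0.8018).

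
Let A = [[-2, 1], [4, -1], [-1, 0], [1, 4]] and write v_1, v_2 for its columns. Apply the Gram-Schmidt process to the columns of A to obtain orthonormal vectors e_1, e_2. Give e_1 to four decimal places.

e_1 = (-0.4264, 0.8528, -0.2132, 0.2132)

v_1 = (-2, 4, -1, 1); ‖v_1‖ = 4.6904, so e_1 = (-0.4264, 0.8528, -0.2132, 0.2132).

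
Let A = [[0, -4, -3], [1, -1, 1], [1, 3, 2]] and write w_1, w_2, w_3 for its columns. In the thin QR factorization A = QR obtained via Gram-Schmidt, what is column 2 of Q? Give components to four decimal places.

w_1 = (0, 1, 1); ‖w_1‖ = 1.4142, so q_1 = (0.0000, 0.7071, 0.7071).
q_1·w_2 = 0.0000·(-4) + 0.7071·(-1) + 0.7071·3 = 1.4142.
u_2 = w_2 − 1.4142·q_1 = (-4.0000, -2.0000, 2.0000).
‖u_2‖ = 4.8990, so q_2 = (-0.8165, -0.4082, 0.4082).

q_2 = (-0.8165, -0.4082, 0.4082)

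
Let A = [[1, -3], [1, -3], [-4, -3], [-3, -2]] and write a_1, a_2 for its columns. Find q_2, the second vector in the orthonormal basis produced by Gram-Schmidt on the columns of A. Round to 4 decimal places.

q_2 = (-0.6799, -0.6799, -0.2412, -0.1316)

q_1 = a_1/‖a_1‖ = (1, 1, -4, -3)/5.1962 = (0.1925, 0.1925, -0.7698, -0.5774).
r_{12} = q_1·a_2 = 2.3094.
u_2 = a_2 − 2.3094·q_1 = (-3.4444, -3.4444, -1.2222, -0.6667).
‖u_2‖ = 5.0662, so q_2 = (-0.6799, -0.6799, -0.2412, -0.1316).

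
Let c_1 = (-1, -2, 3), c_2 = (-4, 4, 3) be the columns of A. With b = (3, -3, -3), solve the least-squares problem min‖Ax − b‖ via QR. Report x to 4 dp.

x = (-0.1475, -0.7869)

c_1 = (-1, -2, 3); ‖c_1‖ = 3.7417, so e_1 = (-0.2673, -0.5345, 0.8018).
e_1·c_2 = (-0.2673)·(-4) + (-0.5345)·4 + 0.8018·3 = 1.3363.
u_2 = c_2 − 1.3363·e_1 = (-3.6429, 4.7143, 1.9286).
‖u_2‖ = 6.2621, so e_2 = (-0.5817, 0.7528, 0.3080).
Qᵀb = (-1.6036, -4.9276).
Back-substitute: x_2 = -4.9276/6.2621 = -0.7869.
x_1 = (-1.6036 − 1.3363·(-0.7869))/3.7417 = -0.1475.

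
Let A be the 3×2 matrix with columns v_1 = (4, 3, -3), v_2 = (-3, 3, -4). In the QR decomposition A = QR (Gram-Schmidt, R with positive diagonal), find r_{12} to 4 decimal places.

r_{12} = 1.5435

e_1 = v_1/‖v_1‖ = (4, 3, -3)/5.8310 = (0.6860, 0.5145, -0.5145).
r_{12} = e_1·v_2 = 1.5435.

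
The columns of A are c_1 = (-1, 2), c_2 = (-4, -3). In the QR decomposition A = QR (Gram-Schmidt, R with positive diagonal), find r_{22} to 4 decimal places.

c_1 = (-1, 2); ‖c_1‖ = 2.2361, so q_1 = (-0.4472, 0.8944).
q_1·c_2 = (-0.4472)·(-4) + 0.8944·(-3) = -0.8944.
u_2 = c_2 + 0.8944·q_1 = (-4.4000, -2.2000).
r_{22} = ‖u_2‖ = 4.9193.

r_{22} = 4.9193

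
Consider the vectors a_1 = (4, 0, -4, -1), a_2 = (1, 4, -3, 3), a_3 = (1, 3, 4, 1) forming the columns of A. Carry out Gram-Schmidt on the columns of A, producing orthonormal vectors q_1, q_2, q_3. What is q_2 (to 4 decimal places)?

q_2 = (-0.1053, 0.7318, -0.2606, 0.6209)

a_1 = (4, 0, -4, -1); ‖a_1‖ = 5.7446, so q_1 = (0.6963, 0.0000, -0.6963, -0.1741).
q_1·a_2 = 0.6963·1 + 0.0000·4 + (-0.6963)·(-3) + (-0.1741)·3 = 2.2630.
u_2 = a_2 − 2.2630·q_1 = (-0.5758, 4.0000, -1.4242, 3.3939).
‖u_2‖ = 5.4661, so q_2 = (-0.1053, 0.7318, -0.2606, 0.6209).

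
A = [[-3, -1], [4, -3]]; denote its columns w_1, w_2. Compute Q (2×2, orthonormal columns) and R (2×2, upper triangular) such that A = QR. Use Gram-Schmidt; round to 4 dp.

Q = [[-0.6000, -0.8000], [0.8000, -0.6000]], R = [[5.0000, -1.8000], [0.0000, 2.6000]]

w_1 = (-3, 4); ‖w_1‖ = 5.0000, so e_1 = (-0.6000, 0.8000).
e_1·w_2 = (-0.6000)·(-1) + 0.8000·(-3) = -1.8000.
u_2 = w_2 + 1.8000·e_1 = (-2.0800, -1.5600).
‖u_2‖ = 2.6000, so e_2 = (-0.8000, -0.6000).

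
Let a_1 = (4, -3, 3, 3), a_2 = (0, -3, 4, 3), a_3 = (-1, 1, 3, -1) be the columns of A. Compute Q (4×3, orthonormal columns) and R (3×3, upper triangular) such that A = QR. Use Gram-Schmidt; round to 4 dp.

Q = [[0.6100, -0.7719, 0.1790], [-0.4575, -0.2509, 0.4772], [0.4575, 0.5275, 0.7159], [0.4575, 0.2509, -0.4772]], R = [[6.5574, 4.5750, -0.1525], [0.0000, 3.6152, 1.8526], [0.0000, 0.0000, 2.9231]]

a_1 = (4, -3, 3, 3); ‖a_1‖ = 6.5574, so q_1 = (0.6100, -0.4575, 0.4575, 0.4575).
q_1·a_2 = 0.6100·0 + (-0.4575)·(-3) + 0.4575·4 + 0.4575·3 = 4.5750.
u_2 = a_2 − 4.5750·q_1 = (-2.7907, -0.9070, 1.9070, 0.9070).
‖u_2‖ = 3.6152, so q_2 = (-0.7719, -0.2509, 0.5275, 0.2509).
q_1·a_3 = 0.6100·(-1) + (-0.4575)·1 + 0.4575·3 + 0.4575·(-1) = -0.1525; q_2·a_3 = (-0.7719)·(-1) + (-0.2509)·1 + 0.5275·3 + 0.2509·(-1) = 1.8526.
u_3 = a_3 + 0.1525·q_1 − 1.8526·q_2 = (0.5231, 1.3950, 2.0925, -1.3950).
‖u_3‖ = 2.9231, so q_3 = (0.1790, 0.4772, 0.7159, -0.4772).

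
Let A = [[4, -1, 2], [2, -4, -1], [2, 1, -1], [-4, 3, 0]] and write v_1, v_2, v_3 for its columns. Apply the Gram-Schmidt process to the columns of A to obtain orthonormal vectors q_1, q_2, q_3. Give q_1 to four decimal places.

q_1 = v_1/‖v_1‖ = (4, 2, 2, -4)/6.3246 = (0.6325, 0.3162, 0.3162, -0.6325).

q_1 = (0.6325, 0.3162, 0.3162, -0.6325)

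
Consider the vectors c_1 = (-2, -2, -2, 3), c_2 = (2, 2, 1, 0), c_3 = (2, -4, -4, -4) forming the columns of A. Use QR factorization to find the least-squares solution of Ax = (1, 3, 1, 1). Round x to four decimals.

e_1 = c_1/‖c_1‖ = (-2, -2, -2, 3)/4.5826 = (-0.4364, -0.4364, -0.4364, 0.6547).
r_{12} = e_1·c_2 = -2.1822.
u_2 = c_2 + 2.1822·e_1 = (1.0476, 1.0476, 0.0476, 1.4286).
‖u_2‖ = 2.0587, so e_2 = (0.5089, 0.5089, 0.0231, 0.6939).
r_{13} = e_1·c_3 = 0.0000; r_{23} = e_2·c_3 = -3.8860.
u_3 = c_3 + 0.0000·e_1 + 3.8860·e_2 = (3.9775, -2.0225, -3.9101, -1.3034).
‖u_3‖ = 6.0744, so e_3 = (0.6548, -0.3329, -0.6437, -0.2146).
Qᵀb = (-1.5275, 2.7526, -1.2023).
Back-substitute: x_3 = -1.2023/6.0744 = -0.1979.
x_2 = (2.7526 + 3.8860·(-0.1979))/2.0587 = 0.9635.
x_1 = (-1.5275 + 2.1822·0.9635 + 0.0000·(-0.1979))/4.5826 = 0.1255.

x = (0.1255, 0.9635, -0.1979)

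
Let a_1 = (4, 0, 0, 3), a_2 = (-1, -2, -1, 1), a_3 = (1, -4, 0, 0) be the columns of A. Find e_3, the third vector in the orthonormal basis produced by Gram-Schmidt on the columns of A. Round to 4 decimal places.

a_1 = (4, 0, 0, 3); ‖a_1‖ = 5.0000, so e_1 = (0.8000, 0.0000, 0.0000, 0.6000).
e_1·a_2 = 0.8000·(-1) + 0.0000·(-2) + 0.0000·(-1) + 0.6000·1 = -0.2000.
u_2 = a_2 + 0.2000·e_1 = (-0.8400, -2.0000, -1.0000, 1.1200).
‖u_2‖ = 2.6382, so e_2 = (-0.3184, -0.7581, -0.3790, 0.4245).
e_1·a_3 = 0.8000·1 + 0.0000·(-4) + 0.0000·0 + 0.6000·0 = 0.8000; e_2·a_3 = (-0.3184)·1 + (-0.7581)·(-4) + (-0.3790)·0 + 0.4245·0 = 2.7140.
u_3 = a_3 − 0.8000·e_1 − 2.7140·e_2 = (1.2241, -1.9425, 1.0287, -1.6322).
‖u_3‖ = 2.9990, so e_3 = (0.4082, -0.6477, 0.3430, -0.5442).

e_3 = (0.4082, -0.6477, 0.3430, -0.5442)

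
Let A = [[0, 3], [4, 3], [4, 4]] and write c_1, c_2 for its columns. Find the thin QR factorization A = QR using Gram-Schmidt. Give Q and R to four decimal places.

c_1 = (0, 4, 4); ‖c_1‖ = 5.6569, so e_1 = (0.0000, 0.7071, 0.7071).
e_1·c_2 = 0.0000·3 + 0.7071·3 + 0.7071·4 = 4.9497.
u_2 = c_2 − 4.9497·e_1 = (3.0000, -0.5000, 0.5000).
‖u_2‖ = 3.0822, so e_2 = (0.9733, -0.1622, 0.1622).

Q = [[0.0000, 0.9733], [0.7071, -0.1622], [0.7071, 0.1622]], R = [[5.6569, 4.9497], [0.0000, 3.0822]]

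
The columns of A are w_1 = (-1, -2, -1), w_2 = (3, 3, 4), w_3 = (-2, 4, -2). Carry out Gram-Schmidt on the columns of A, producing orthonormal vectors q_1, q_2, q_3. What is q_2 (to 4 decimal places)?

q_1 = w_1/‖w_1‖ = (-1, -2, -1)/2.4495 = (-0.4082, -0.8165, -0.4082).
r_{12} = q_1·w_2 = -5.3072.
u_2 = w_2 + 5.3072·q_1 = (0.8333, -1.3333, 1.8333).
‖u_2‖ = 2.4152, so q_2 = (0.3450, -0.5521, 0.7591).

q_2 = (0.3450, -0.5521, 0.7591)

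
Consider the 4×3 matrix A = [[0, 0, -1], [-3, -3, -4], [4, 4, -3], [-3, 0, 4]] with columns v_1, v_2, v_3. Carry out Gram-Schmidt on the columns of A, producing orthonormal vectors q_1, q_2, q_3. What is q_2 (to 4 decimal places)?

q_2 = (0.0000, -0.3087, 0.4116, 0.8575)

v_1 = (0, -3, 4, -3); ‖v_1‖ = 5.8310, so q_1 = (0.0000, -0.5145, 0.6860, -0.5145).
q_1·v_2 = 0.0000·0 + (-0.5145)·(-3) + 0.6860·4 + (-0.5145)·0 = 4.2875.
u_2 = v_2 − 4.2875·q_1 = (0.0000, -0.7941, 1.0588, 2.2059).
‖u_2‖ = 2.5725, so q_2 = (0.0000, -0.3087, 0.4116, 0.8575).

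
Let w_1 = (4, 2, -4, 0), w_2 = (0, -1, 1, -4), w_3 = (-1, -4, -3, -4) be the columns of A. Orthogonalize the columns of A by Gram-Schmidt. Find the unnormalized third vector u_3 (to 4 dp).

w_1 = (4, 2, -4, 0); ‖w_1‖ = 6.0000, so e_1 = (0.6667, 0.3333, -0.6667, 0.0000).
e_1·w_2 = 0.6667·0 + 0.3333·(-1) + (-0.6667)·1 + 0.0000·(-4) = -1.0000.
u_2 = w_2 + 1.0000·e_1 = (0.6667, -0.6667, 0.3333, -4.0000).
‖u_2‖ = 4.1231, so e_2 = (0.1617, -0.1617, 0.0808, -0.9701).
e_1·w_3 = 0.6667·(-1) + 0.3333·(-4) + (-0.6667)·(-3) + 0.0000·(-4) = 0.0000; e_2·w_3 = 0.1617·(-1) + (-0.1617)·(-4) + 0.0808·(-3) + (-0.9701)·(-4) = 4.1231.
u_3 = w_3 + 0.0000·e_1 − 4.1231·e_2 = (-1.6667, -3.3333, -3.3333, 0.0000).

u_3 = (-1.6667, -3.3333, -3.3333, 0.0000)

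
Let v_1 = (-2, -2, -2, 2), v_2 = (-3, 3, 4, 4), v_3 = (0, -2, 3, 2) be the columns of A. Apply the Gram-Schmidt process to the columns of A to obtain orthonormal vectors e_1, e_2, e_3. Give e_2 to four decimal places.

e_2 = (-0.4243, 0.4243, 0.5657, 0.5657)

v_1 = (-2, -2, -2, 2); ‖v_1‖ = 4.0000, so e_1 = (-0.5000, -0.5000, -0.5000, 0.5000).
e_1·v_2 = (-0.5000)·(-3) + (-0.5000)·3 + (-0.5000)·4 + 0.5000·4 = 0.0000.
u_2 = v_2 + 0.0000·e_1 = (-3.0000, 3.0000, 4.0000, 4.0000).
‖u_2‖ = 7.0711, so e_2 = (-0.4243, 0.4243, 0.5657, 0.5657).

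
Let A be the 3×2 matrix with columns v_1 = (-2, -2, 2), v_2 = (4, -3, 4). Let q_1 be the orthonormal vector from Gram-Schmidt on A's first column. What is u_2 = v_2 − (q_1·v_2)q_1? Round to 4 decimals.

u_2 = (5.0000, -2.0000, 3.0000)

q_1 = v_1/‖v_1‖ = (-2, -2, 2)/3.4641 = (-0.5774, -0.5774, 0.5774).
r_{12} = q_1·v_2 = 1.7321.
u_2 = v_2 − 1.7321·q_1 = (5.0000, -2.0000, 3.0000).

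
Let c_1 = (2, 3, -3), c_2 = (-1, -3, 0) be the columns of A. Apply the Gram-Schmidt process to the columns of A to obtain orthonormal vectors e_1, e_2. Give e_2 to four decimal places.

e_2 = (0.0000, -0.7071, -0.7071)

c_1 = (2, 3, -3); ‖c_1‖ = 4.6904, so e_1 = (0.4264, 0.6396, -0.6396).
e_1·c_2 = 0.4264·(-1) + 0.6396·(-3) + (-0.6396)·0 = -2.3452.
u_2 = c_2 + 2.3452·e_1 = (0.0000, -1.5000, -1.5000).
‖u_2‖ = 2.1213, so e_2 = (0.0000, -0.7071, -0.7071).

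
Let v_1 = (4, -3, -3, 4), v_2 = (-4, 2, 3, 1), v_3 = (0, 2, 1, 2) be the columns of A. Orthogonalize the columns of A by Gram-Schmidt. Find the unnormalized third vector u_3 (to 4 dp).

v_1 = (4, -3, -3, 4); ‖v_1‖ = 7.0711, so e_1 = (0.5657, -0.4243, -0.4243, 0.5657).
e_1·v_2 = 0.5657·(-4) + (-0.4243)·2 + (-0.4243)·3 + 0.5657·1 = -3.8184.
u_2 = v_2 + 3.8184·e_1 = (-1.8400, 0.3800, 1.3800, 3.1600).
‖u_2‖ = 3.9268, so e_2 = (-0.4686, 0.0968, 0.3514, 0.8047).
e_1·v_3 = 0.5657·0 + (-0.4243)·2 + (-0.4243)·1 + 0.5657·2 = -0.1414; e_2·v_3 = (-0.4686)·0 + 0.0968·2 + 0.3514·1 + 0.8047·2 = 2.1544.
u_3 = v_3 + 0.1414·e_1 − 2.1544·e_2 = (1.0895, 1.7315, 0.1829, 0.3463).

u_3 = (1.0895, 1.7315, 0.1829, 0.3463)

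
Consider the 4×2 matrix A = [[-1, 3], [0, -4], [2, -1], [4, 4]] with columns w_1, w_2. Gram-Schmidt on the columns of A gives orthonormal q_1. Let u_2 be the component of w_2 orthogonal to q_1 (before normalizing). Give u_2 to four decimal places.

u_2 = (3.5238, -4.0000, -2.0476, 1.9048)

q_1 = w_1/‖w_1‖ = (-1, 0, 2, 4)/4.5826 = (-0.2182, 0.0000, 0.4364, 0.8729).
r_{12} = q_1·w_2 = 2.4004.
u_2 = w_2 − 2.4004·q_1 = (3.5238, -4.0000, -2.0476, 1.9048).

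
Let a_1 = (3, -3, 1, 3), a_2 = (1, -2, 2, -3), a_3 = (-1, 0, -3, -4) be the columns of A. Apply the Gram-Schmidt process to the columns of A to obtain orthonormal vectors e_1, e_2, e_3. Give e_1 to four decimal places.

a_1 = (3, -3, 1, 3); ‖a_1‖ = 5.2915, so e_1 = (0.5669, -0.5669, 0.1890, 0.5669).

e_1 = (0.5669, -0.5669, 0.1890, 0.5669)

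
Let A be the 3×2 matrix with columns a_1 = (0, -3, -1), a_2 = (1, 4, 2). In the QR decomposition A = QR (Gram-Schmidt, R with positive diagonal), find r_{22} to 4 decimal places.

r_{22} = 1.1832

q_1 = a_1/‖a_1‖ = (0, -3, -1)/3.1623 = (0.0000, -0.9487, -0.3162).
r_{12} = q_1·a_2 = -4.4272.
u_2 = a_2 + 4.4272·q_1 = (1.0000, -0.2000, 0.6000).
r_{22} = ‖u_2‖ = 1.1832.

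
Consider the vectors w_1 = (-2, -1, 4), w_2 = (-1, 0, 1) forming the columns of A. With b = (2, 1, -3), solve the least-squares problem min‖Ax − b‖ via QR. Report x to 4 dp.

w_1 = (-2, -1, 4); ‖w_1‖ = 4.5826, so e_1 = (-0.4364, -0.2182, 0.8729).
e_1·w_2 = (-0.4364)·(-1) + (-0.2182)·0 + 0.8729·1 = 1.3093.
u_2 = w_2 − 1.3093·e_1 = (-0.4286, 0.2857, -0.1429).
‖u_2‖ = 0.5345, so e_2 = (-0.8018, 0.5345, -0.2673).
Qᵀb = (-3.7097, -0.2673).
Back-substitute: x_2 = -0.2673/0.5345 = -0.5000.
x_1 = (-3.7097 − 1.3093·(-0.5000))/4.5826 = -0.6667.

x = (-0.6667, -0.5000)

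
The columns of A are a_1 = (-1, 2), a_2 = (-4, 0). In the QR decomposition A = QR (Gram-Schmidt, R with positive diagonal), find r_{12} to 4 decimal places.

r_{12} = 1.7889

e_1 = a_1/‖a_1‖ = (-1, 2)/2.2361 = (-0.4472, 0.8944).
r_{12} = e_1·a_2 = 1.7889.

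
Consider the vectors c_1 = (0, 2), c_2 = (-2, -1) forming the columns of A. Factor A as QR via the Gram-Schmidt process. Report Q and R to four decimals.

Q = [[0.0000, -1.0000], [1.0000, 0.0000]], R = [[2.0000, -1.0000], [0.0000, 2.0000]]

c_1 = (0, 2); ‖c_1‖ = 2.0000, so q_1 = (0.0000, 1.0000).
q_1·c_2 = 0.0000·(-2) + 1.0000·(-1) = -1.0000.
u_2 = c_2 + 1.0000·q_1 = (-2.0000, 0.0000).
‖u_2‖ = 2.0000, so q_2 = (-1.0000, 0.0000).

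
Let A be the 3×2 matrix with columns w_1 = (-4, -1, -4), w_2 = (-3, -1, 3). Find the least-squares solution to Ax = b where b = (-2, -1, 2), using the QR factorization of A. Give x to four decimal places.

q_1 = w_1/‖w_1‖ = (-4, -1, -4)/5.7446 = (-0.6963, -0.1741, -0.6963).
r_{12} = q_1·w_2 = 0.1741.
u_2 = w_2 − 0.1741·q_1 = (-2.8788, -0.9697, 3.1212).
‖u_2‖ = 4.3554, so q_2 = (-0.6610, -0.2226, 0.7166).
Qᵀb = (0.1741, 2.9778).
Back-substitute: x_2 = 2.9778/4.3554 = 0.6837.
x_1 = (0.1741 − 0.1741·0.6837)/5.7446 = 0.0096.

x = (0.0096, 0.6837)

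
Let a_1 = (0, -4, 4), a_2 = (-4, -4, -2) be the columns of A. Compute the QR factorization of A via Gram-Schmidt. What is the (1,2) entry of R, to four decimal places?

r_{12} = 1.4142

e_1 = a_1/‖a_1‖ = (0, -4, 4)/5.6569 = (0.0000, -0.7071, 0.7071).
r_{12} = e_1·a_2 = 1.4142.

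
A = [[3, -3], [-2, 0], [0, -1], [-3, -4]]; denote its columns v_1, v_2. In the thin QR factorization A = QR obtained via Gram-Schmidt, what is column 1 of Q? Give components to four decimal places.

e_1 = (0.6396, -0.4264, 0.0000, -0.6396)

v_1 = (3, -2, 0, -3); ‖v_1‖ = 4.6904, so e_1 = (0.6396, -0.4264, 0.0000, -0.6396).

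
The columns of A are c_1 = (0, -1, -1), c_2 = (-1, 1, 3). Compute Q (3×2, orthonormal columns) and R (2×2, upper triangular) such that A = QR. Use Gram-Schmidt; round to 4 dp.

c_1 = (0, -1, -1); ‖c_1‖ = 1.4142, so q_1 = (0.0000, -0.7071, -0.7071).
q_1·c_2 = 0.0000·(-1) + (-0.7071)·1 + (-0.7071)·3 = -2.8284.
u_2 = c_2 + 2.8284·q_1 = (-1.0000, -1.0000, 1.0000).
‖u_2‖ = 1.7321, so q_2 = (-0.5774, -0.5774, 0.5774).

Q = [[0.0000, -0.5774], [-0.7071, -0.5774], [-0.7071, 0.5774]], R = [[1.4142, -2.8284], [0.0000, 1.7321]]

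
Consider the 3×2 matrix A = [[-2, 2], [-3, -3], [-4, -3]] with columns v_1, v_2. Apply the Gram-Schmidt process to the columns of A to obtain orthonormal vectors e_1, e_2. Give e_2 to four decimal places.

e_2 = (0.9145, -0.3578, -0.1889)

v_1 = (-2, -3, -4); ‖v_1‖ = 5.3852, so e_1 = (-0.3714, -0.5571, -0.7428).
e_1·v_2 = (-0.3714)·2 + (-0.5571)·(-3) + (-0.7428)·(-3) = 3.1568.
u_2 = v_2 − 3.1568·e_1 = (3.1724, -1.2414, -0.6552).
‖u_2‖ = 3.4691, so e_2 = (0.9145, -0.3578, -0.1889).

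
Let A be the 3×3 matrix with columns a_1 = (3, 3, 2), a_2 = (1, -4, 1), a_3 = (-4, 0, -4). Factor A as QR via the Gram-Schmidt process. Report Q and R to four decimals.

e_1 = a_1/‖a_1‖ = (3, 3, 2)/4.6904 = (0.6396, 0.6396, 0.4264).
r_{12} = e_1·a_2 = -1.4924.
u_2 = a_2 + 1.4924·e_1 = (1.9545, -3.0455, 1.6364).
‖u_2‖ = 3.9715, so e_2 = (0.4921, -0.7668, 0.4120).
r_{13} = e_1·a_3 = -4.2640; r_{23} = e_2·a_3 = -3.6167.
u_3 = a_3 + 4.2640·e_1 + 3.6167·e_2 = (0.5072, -0.0461, -0.6916).
‖u_3‖ = 0.8589, so e_3 = (0.5905, -0.0537, -0.8052).

Q = [[0.6396, 0.4921, 0.5905], [0.6396, -0.7668, -0.0537], [0.4264, 0.4120, -0.8052]], R = [[4.6904, -1.4924, -4.2640], [0.0000, 3.9715, -3.6167], [0.0000, 0.0000, 0.8589]]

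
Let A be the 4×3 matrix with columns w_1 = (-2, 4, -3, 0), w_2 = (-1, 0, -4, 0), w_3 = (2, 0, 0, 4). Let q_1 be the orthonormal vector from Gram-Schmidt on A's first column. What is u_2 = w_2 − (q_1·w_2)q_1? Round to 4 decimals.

u_2 = (-0.0345, -1.9310, -2.5517, 0.0000)

q_1 = w_1/‖w_1‖ = (-2, 4, -3, 0)/5.3852 = (-0.3714, 0.7428, -0.5571, 0.0000).
r_{12} = q_1·w_2 = 2.5997.
u_2 = w_2 − 2.5997·q_1 = (-0.0345, -1.9310, -2.5517, 0.0000).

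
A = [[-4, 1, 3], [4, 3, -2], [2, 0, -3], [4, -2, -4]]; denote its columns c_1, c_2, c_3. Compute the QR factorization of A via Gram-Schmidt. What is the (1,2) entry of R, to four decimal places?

c_1 = (-4, 4, 2, 4); ‖c_1‖ = 7.2111, so q_1 = (-0.5547, 0.5547, 0.2774, 0.5547).
r_{12} = q_1·c_2 = 0.0000.

r_{12} = 0.0000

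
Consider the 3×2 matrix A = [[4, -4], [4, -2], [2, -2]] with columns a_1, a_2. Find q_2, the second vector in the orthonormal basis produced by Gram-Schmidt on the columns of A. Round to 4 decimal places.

q_1 = a_1/‖a_1‖ = (4, 4, 2)/6.0000 = (0.6667, 0.6667, 0.3333).
r_{12} = q_1·a_2 = -4.6667.
u_2 = a_2 + 4.6667·q_1 = (-0.8889, 1.1111, -0.4444).
‖u_2‖ = 1.4907, so q_2 = (-0.5963, 0.7454, -0.2981).

q_2 = (-0.5963, 0.7454, -0.2981)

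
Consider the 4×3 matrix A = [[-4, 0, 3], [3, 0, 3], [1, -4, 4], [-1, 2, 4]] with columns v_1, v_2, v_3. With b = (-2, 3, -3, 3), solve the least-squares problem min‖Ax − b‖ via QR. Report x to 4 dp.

v_1 = (-4, 3, 1, -1); ‖v_1‖ = 5.1962, so e_1 = (-0.7698, 0.5774, 0.1925, -0.1925).
e_1·v_2 = (-0.7698)·0 + 0.5774·0 + 0.1925·(-4) + (-0.1925)·2 = -1.1547.
u_2 = v_2 + 1.1547·e_1 = (-0.8889, 0.6667, -3.7778, 1.7778).
‖u_2‖ = 4.3205, so e_2 = (-0.2057, 0.1543, -0.8744, 0.4115).
e_1·v_3 = (-0.7698)·3 + 0.5774·3 + 0.1925·4 + (-0.1925)·4 = -0.5774; e_2·v_3 = (-0.2057)·3 + 0.1543·3 + (-0.8744)·4 + 0.4115·4 = -2.0059.
u_3 = v_3 + 0.5774·e_1 + 2.0059·e_2 = (2.1429, 3.6429, 2.3571, 4.7143).
‖u_3‖ = 6.7559, so e_3 = (0.3172, 0.5392, 0.3489, 0.6978).
Qᵀb = (2.1170, 4.7320, 2.0300).
Back-substitute: x_3 = 2.0300/6.7559 = 0.3005.
x_2 = (4.7320 + 2.0059·0.3005)/4.3205 = 1.2347.
x_1 = (2.1170 + 1.1547·1.2347 + 0.5774·0.3005)/5.1962 = 0.7152.

x = (0.7152, 1.2347, 0.3005)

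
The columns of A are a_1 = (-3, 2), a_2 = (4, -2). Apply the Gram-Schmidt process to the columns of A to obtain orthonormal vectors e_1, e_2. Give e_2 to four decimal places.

e_2 = (0.5547, 0.8321)

a_1 = (-3, 2); ‖a_1‖ = 3.6056, so e_1 = (-0.8321, 0.5547).
e_1·a_2 = (-0.8321)·4 + 0.5547·(-2) = -4.4376.
u_2 = a_2 + 4.4376·e_1 = (0.3077, 0.4615).
‖u_2‖ = 0.5547, so e_2 = (0.5547, 0.8321).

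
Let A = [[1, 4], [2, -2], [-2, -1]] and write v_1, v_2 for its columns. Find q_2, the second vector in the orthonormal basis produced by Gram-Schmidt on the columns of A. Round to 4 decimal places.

v_1 = (1, 2, -2); ‖v_1‖ = 3.0000, so q_1 = (0.3333, 0.6667, -0.6667).
q_1·v_2 = 0.3333·4 + 0.6667·(-2) + (-0.6667)·(-1) = 0.6667.
u_2 = v_2 − 0.6667·q_1 = (3.7778, -2.4444, -0.5556).
‖u_2‖ = 4.5338, so q_2 = (0.8332, -0.5392, -0.1225).

q_2 = (0.8332, -0.5392, -0.1225)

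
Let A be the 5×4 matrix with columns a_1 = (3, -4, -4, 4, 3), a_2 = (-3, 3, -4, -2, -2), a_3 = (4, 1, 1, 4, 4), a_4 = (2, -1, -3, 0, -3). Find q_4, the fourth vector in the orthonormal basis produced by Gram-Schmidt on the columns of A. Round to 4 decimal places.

a_1 = (3, -4, -4, 4, 3); ‖a_1‖ = 8.1240, so q_1 = (0.3693, -0.4924, -0.4924, 0.4924, 0.3693).
q_1·a_2 = 0.3693·(-3) + (-0.4924)·3 + (-0.4924)·(-4) + 0.4924·(-2) + 0.3693·(-2) = -2.3387.
u_2 = a_2 + 2.3387·q_1 = (-2.1364, 1.8485, -5.1515, -0.8485, -1.1364).
‖u_2‖ = 6.0440, so q_2 = (-0.3535, 0.3058, -0.8523, -0.1404, -0.1880).
q_1·a_3 = 0.3693·4 + (-0.4924)·1 + (-0.4924)·1 + 0.4924·4 + 0.3693·4 = 3.9389; q_2·a_3 = (-0.3535)·4 + 0.3058·1 + (-0.8523)·1 + (-0.1404)·4 + (-0.1880)·4 = -3.2740.
u_3 = a_3 − 3.9389·q_1 + 3.2740·q_2 = (1.3882, 3.9407, 0.1489, 1.6010, 1.9299).
‖u_3‖ = 4.8750, so q_3 = (0.2848, 0.8083, 0.0305, 0.3284, 0.3959).
q_1·a_4 = 0.3693·2 + (-0.4924)·(-1) + (-0.4924)·(-3) + 0.4924·0 + 0.3693·(-3) = 1.6002; q_2·a_4 = (-0.3535)·2 + 0.3058·(-1) + (-0.8523)·(-3) + (-0.1404)·0 + (-0.1880)·(-3) = 2.1083; q_3·a_4 = 0.2848·2 + 0.8083·(-1) + 0.0305·(-3) + 0.3284·0 + 0.3959·(-3) = -1.5181.
u_4 = a_4 − 1.6002·q_1 − 2.1083·q_2 + 1.5181·q_3 = (2.5866, 0.3702, -0.3688, 0.0066, -2.5936).
‖u_4‖ = 3.7000, so q_4 = (0.6991, 0.1001, -0.0997, 0.0018, -0.7010).

q_4 = (0.6991, 0.1001, -0.0997, 0.0018, -0.7010)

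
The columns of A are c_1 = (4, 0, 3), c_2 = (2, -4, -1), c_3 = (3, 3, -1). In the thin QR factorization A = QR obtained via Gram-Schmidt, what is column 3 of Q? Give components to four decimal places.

e_3 = (0.5367, 0.4472, -0.7155)

c_1 = (4, 0, 3); ‖c_1‖ = 5.0000, so e_1 = (0.8000, 0.0000, 0.6000).
e_1·c_2 = 0.8000·2 + 0.0000·(-4) + 0.6000·(-1) = 1.0000.
u_2 = c_2 − 1.0000·e_1 = (1.2000, -4.0000, -1.6000).
‖u_2‖ = 4.4721, so e_2 = (0.2683, -0.8944, -0.3578).
e_1·c_3 = 0.8000·3 + 0.0000·3 + 0.6000·(-1) = 1.8000; e_2·c_3 = 0.2683·3 + (-0.8944)·3 + (-0.3578)·(-1) = -1.5205.
u_3 = c_3 − 1.8000·e_1 + 1.5205·e_2 = (1.9680, 1.6400, -2.6240).
‖u_3‖ = 3.6672, so e_3 = (0.5367, 0.4472, -0.7155).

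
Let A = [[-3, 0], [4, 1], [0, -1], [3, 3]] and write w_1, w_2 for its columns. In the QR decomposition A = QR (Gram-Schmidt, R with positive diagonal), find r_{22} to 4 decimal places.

e_1 = w_1/‖w_1‖ = (-3, 4, 0, 3)/5.8310 = (-0.5145, 0.6860, 0.0000, 0.5145).
r_{12} = e_1·w_2 = 2.2295.
u_2 = w_2 − 2.2295·e_1 = (1.1471, -0.5294, -1.0000, 1.8529).
r_{22} = ‖u_2‖ = 2.4555.

r_{22} = 2.4555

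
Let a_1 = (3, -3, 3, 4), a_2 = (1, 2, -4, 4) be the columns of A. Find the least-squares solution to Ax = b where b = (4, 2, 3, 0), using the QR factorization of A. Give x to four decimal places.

x = (0.3516, -0.1176)

a_1 = (3, -3, 3, 4); ‖a_1‖ = 6.5574, so e_1 = (0.4575, -0.4575, 0.4575, 0.6100).
e_1·a_2 = 0.4575·1 + (-0.4575)·2 + 0.4575·(-4) + 0.6100·4 = 0.1525.
u_2 = a_2 − 0.1525·e_1 = (0.9302, 2.0698, -4.0698, 3.9070).
‖u_2‖ = 6.0809, so e_2 = (0.1530, 0.3404, -0.6693, 0.6425).
Qᵀb = (2.2875, -0.7152).
Back-substitute: x_2 = -0.7152/6.0809 = -0.1176.
x_1 = (2.2875 − 0.1525·(-0.1176))/6.5574 = 0.3516.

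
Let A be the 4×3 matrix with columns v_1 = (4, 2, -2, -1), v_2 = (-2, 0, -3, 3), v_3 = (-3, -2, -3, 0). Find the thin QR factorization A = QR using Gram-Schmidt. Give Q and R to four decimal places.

e_1 = v_1/‖v_1‖ = (4, 2, -2, -1)/5.0000 = (0.8000, 0.4000, -0.4000, -0.2000).
r_{12} = e_1·v_2 = -1.0000.
u_2 = v_2 + 1.0000·e_1 = (-1.2000, 0.4000, -3.4000, 2.8000).
‖u_2‖ = 4.5826, so e_2 = (-0.2619, 0.0873, -0.7419, 0.6110).
r_{13} = e_1·v_3 = -2.0000; r_{23} = e_2·v_3 = 2.8368.
u_3 = v_3 + 2.0000·e_1 − 2.8368·e_2 = (-0.6571, -1.4476, -1.6952, -2.1333).
‖u_3‖ = 3.1547, so e_3 = (-0.2083, -0.4589, -0.5374, -0.6762).

Q = [[0.8000, -0.2619, -0.2083], [0.4000, 0.0873, -0.4589], [-0.4000, -0.7419, -0.5374], [-0.2000, 0.6110, -0.6762]], R = [[5.0000, -1.0000, -2.0000], [0.0000, 4.5826, 2.8368], [0.0000, 0.0000, 3.1547]]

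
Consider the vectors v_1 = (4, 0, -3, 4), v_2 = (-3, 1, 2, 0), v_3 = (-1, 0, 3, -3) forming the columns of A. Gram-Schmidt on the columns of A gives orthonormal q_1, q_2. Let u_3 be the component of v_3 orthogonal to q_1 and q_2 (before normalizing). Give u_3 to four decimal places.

u_3 = (1.0360, 0.3240, 1.3920, 0.0080)

v_1 = (4, 0, -3, 4); ‖v_1‖ = 6.4031, so q_1 = (0.6247, 0.0000, -0.4685, 0.6247).
q_1·v_2 = 0.6247·(-3) + 0.0000·1 + (-0.4685)·2 + 0.6247·0 = -2.8111.
u_2 = v_2 + 2.8111·q_1 = (-1.2439, 1.0000, 0.6829, 1.7561).
‖u_2‖ = 2.4693, so q_2 = (-0.5037, 0.4050, 0.2766, 0.7112).
q_1·v_3 = 0.6247·(-1) + 0.0000·0 + (-0.4685)·3 + 0.6247·(-3) = -3.9043; q_2·v_3 = (-0.5037)·(-1) + 0.4050·0 + 0.2766·3 + 0.7112·(-3) = -0.8001.
u_3 = v_3 + 3.9043·q_1 + 0.8001·q_2 = (1.0360, 0.3240, 1.3920, 0.0080).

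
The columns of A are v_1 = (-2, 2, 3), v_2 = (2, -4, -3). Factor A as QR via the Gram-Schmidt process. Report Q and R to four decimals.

Q = [[-0.4851, -0.2691], [0.4851, -0.8745], [0.7276, 0.4036]], R = [[4.1231, -5.0932], [0.0000, 1.7489]]

v_1 = (-2, 2, 3); ‖v_1‖ = 4.1231, so q_1 = (-0.4851, 0.4851, 0.7276).
q_1·v_2 = (-0.4851)·2 + 0.4851·(-4) + 0.7276·(-3) = -5.0932.
u_2 = v_2 + 5.0932·q_1 = (-0.4706, -1.5294, 0.7059).
‖u_2‖ = 1.7489, so q_2 = (-0.2691, -0.8745, 0.4036).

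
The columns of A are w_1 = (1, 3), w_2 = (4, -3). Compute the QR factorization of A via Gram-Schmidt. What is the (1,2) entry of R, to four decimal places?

r_{12} = -1.5811

e_1 = w_1/‖w_1‖ = (1, 3)/3.1623 = (0.3162, 0.9487).
r_{12} = e_1·w_2 = -1.5811.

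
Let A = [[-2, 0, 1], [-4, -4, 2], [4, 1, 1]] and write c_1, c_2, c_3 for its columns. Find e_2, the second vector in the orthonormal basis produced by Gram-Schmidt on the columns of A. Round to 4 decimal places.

e_1 = c_1/‖c_1‖ = (-2, -4, 4)/6.0000 = (-0.3333, -0.6667, 0.6667).
r_{12} = e_1·c_2 = 3.3333.
u_2 = c_2 − 3.3333·e_1 = (1.1111, -1.7778, -1.2222).
‖u_2‖ = 2.4267, so e_2 = (0.4579, -0.7326, -0.5037).

e_2 = (0.4579, -0.7326, -0.5037)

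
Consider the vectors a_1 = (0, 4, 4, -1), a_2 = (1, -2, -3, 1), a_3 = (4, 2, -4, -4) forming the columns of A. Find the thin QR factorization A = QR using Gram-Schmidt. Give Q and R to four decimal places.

Q = [[0.0000, 0.7817, 0.1155], [0.6963, 0.4264, 0.1155], [0.6963, -0.3553, -0.3464], [-0.1741, 0.2843, -0.9238]], R = [[5.7446, -3.6556, -0.6963], [0.0000, 1.2792, 4.2640], [0.0000, 0.0000, 5.7735]]

a_1 = (0, 4, 4, -1); ‖a_1‖ = 5.7446, so q_1 = (0.0000, 0.6963, 0.6963, -0.1741).
q_1·a_2 = 0.0000·1 + 0.6963·(-2) + 0.6963·(-3) + (-0.1741)·1 = -3.6556.
u_2 = a_2 + 3.6556·q_1 = (1.0000, 0.5455, -0.4545, 0.3636).
‖u_2‖ = 1.2792, so q_2 = (0.7817, 0.4264, -0.3553, 0.2843).
q_1·a_3 = 0.0000·4 + 0.6963·2 + 0.6963·(-4) + (-0.1741)·(-4) = -0.6963; q_2·a_3 = 0.7817·4 + 0.4264·2 + (-0.3553)·(-4) + 0.2843·(-4) = 4.2640.
u_3 = a_3 + 0.6963·q_1 − 4.2640·q_2 = (0.6667, 0.6667, -2.0000, -5.3333).
‖u_3‖ = 5.7735, so q_3 = (0.1155, 0.1155, -0.3464, -0.9238).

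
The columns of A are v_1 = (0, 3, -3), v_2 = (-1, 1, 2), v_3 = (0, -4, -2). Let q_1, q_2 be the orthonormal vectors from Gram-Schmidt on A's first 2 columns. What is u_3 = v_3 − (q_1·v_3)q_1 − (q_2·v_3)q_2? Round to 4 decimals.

q_1 = v_1/‖v_1‖ = (0, 3, -3)/4.2426 = (0.0000, 0.7071, -0.7071).
r_{12} = q_1·v_2 = -0.7071.
u_2 = v_2 + 0.7071·q_1 = (-1.0000, 1.5000, 1.5000).
‖u_2‖ = 2.3452, so q_2 = (-0.4264, 0.6396, 0.6396).
r_{13} = q_1·v_3 = -1.4142; r_{23} = q_2·v_3 = -3.8376.
u_3 = v_3 + 1.4142·q_1 + 3.8376·q_2 = (-1.6364, -0.5455, -0.5455).

u_3 = (-1.6364, -0.5455, -0.5455)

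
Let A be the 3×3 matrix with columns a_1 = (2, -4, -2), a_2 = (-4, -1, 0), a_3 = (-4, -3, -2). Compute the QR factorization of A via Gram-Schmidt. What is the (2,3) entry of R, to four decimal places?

a_1 = (2, -4, -2); ‖a_1‖ = 4.8990, so e_1 = (0.4082, -0.8165, -0.4082).
e_1·a_2 = 0.4082·(-4) + (-0.8165)·(-1) + (-0.4082)·0 = -0.8165.
u_2 = a_2 + 0.8165·e_1 = (-3.6667, -1.6667, -0.3333).
‖u_2‖ = 4.0415, so e_2 = (-0.9073, -0.4124, -0.0825).
r_{23} = e_2·a_3 = 5.0312.

r_{23} = 5.0312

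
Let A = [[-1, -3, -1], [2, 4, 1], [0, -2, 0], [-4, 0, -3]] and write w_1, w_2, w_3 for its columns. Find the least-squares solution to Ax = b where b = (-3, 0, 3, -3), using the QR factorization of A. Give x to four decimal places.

w_1 = (-1, 2, 0, -4); ‖w_1‖ = 4.5826, so e_1 = (-0.2182, 0.4364, 0.0000, -0.8729).
e_1·w_2 = (-0.2182)·(-3) + 0.4364·4 + 0.0000·(-2) + (-0.8729)·0 = 2.4004.
u_2 = w_2 − 2.4004·e_1 = (-2.4762, 2.9524, -2.0000, 2.0952).
‖u_2‖ = 4.8206, so e_2 = (-0.5137, 0.6125, -0.4149, 0.4346).
e_1·w_3 = (-0.2182)·(-1) + 0.4364·1 + 0.0000·0 + (-0.8729)·(-3) = 3.2733; e_2·w_3 = (-0.5137)·(-1) + 0.6125·1 + (-0.4149)·0 + 0.4346·(-3) = -0.1778.
u_3 = w_3 − 3.2733·e_1 + 0.1778·e_2 = (-0.3770, -0.3197, -0.0738, -0.0656).
‖u_3‖ = 0.5041, so e_3 = (-0.7480, -0.6342, -0.1463, -0.1301).
Qᵀb = (3.2733, -1.0076, 2.1952).
Back-substitute: x_3 = 2.1952/0.5041 = 4.3548.
x_2 = (-1.0076 + 0.1778·4.3548)/4.8206 = -0.0484.
x_1 = (3.2733 − 2.4004·(-0.0484) − 3.2733·4.3548)/4.5826 = -2.3710.

x = (-2.3710, -0.0484, 4.3548)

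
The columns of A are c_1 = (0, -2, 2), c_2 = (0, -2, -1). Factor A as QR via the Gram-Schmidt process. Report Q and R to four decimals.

q_1 = c_1/‖c_1‖ = (0, -2, 2)/2.8284 = (0.0000, -0.7071, 0.7071).
r_{12} = q_1·c_2 = 0.7071.
u_2 = c_2 − 0.7071·q_1 = (0.0000, -1.5000, -1.5000).
‖u_2‖ = 2.1213, so q_2 = (0.0000, -0.7071, -0.7071).

Q = [[0.0000, 0.0000], [-0.7071, -0.7071], [0.7071, -0.7071]], R = [[2.8284, 0.7071], [0.0000, 2.1213]]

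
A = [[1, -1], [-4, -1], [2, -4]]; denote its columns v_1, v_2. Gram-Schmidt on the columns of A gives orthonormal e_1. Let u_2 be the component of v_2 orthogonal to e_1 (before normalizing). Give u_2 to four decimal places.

u_2 = (-0.7619, -1.9524, -3.5238)

e_1 = v_1/‖v_1‖ = (1, -4, 2)/4.5826 = (0.2182, -0.8729, 0.4364).
r_{12} = e_1·v_2 = -1.0911.
u_2 = v_2 + 1.0911·e_1 = (-0.7619, -1.9524, -3.5238).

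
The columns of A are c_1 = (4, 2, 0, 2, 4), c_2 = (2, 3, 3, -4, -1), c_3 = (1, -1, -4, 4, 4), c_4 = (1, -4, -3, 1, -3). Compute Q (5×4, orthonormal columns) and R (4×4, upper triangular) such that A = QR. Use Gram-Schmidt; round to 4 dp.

Q = [[0.6325, 0.2886, -0.0076, 0.7177], [0.3162, 0.4650, 0.1521, -0.4262], [0.0000, 0.4810, -0.8016, -0.2172], [0.3162, -0.6574, -0.5415, 0.0027], [0.6325, -0.1924, 0.2023, -0.5060]], R = [[6.3246, 0.3162, 4.1110, -2.2136], [0.0000, 6.2370, -5.4995, -3.0944], [0.0000, 0.0000, 1.6900, 0.6404], [0.0000, 0.0000, 0.0000, 4.5950]]

q_1 = c_1/‖c_1‖ = (4, 2, 0, 2, 4)/6.3246 = (0.6325, 0.3162, 0.0000, 0.3162, 0.6325).
r_{12} = q_1·c_2 = 0.3162.
u_2 = c_2 − 0.3162·q_1 = (1.8000, 2.9000, 3.0000, -4.1000, -1.2000).
‖u_2‖ = 6.2370, so q_2 = (0.2886, 0.4650, 0.4810, -0.6574, -0.1924).
r_{13} = q_1·c_3 = 4.1110; r_{23} = q_2·c_3 = -5.4995.
u_3 = c_3 − 4.1110·q_1 + 5.4995·q_2 = (-0.0129, 0.2571, -1.3548, -0.9152, 0.3419).
‖u_3‖ = 1.6900, so q_3 = (-0.0076, 0.1521, -0.8016, -0.5415, 0.2023).
r_{14} = q_1·c_4 = -2.2136; r_{24} = q_2·c_4 = -3.0944; r_{34} = q_3·c_4 = 0.6404.
u_4 = c_4 + 2.2136·q_1 + 3.0944·q_2 − 0.6404·q_3 = (3.2979, -1.9586, -0.9982, 0.0126, -2.3249).
‖u_4‖ = 4.5950, so q_4 = (0.7177, -0.4262, -0.2172, 0.0027, -0.5060).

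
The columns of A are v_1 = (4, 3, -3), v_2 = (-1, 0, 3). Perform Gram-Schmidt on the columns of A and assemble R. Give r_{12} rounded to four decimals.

v_1 = (4, 3, -3); ‖v_1‖ = 5.8310, so e_1 = (0.6860, 0.5145, -0.5145).
r_{12} = e_1·v_2 = -2.2295.

r_{12} = -2.2295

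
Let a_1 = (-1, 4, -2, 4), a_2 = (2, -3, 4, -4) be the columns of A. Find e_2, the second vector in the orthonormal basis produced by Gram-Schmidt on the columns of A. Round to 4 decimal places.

e_2 = (0.3981, 0.4534, 0.7962, 0.0442)

a_1 = (-1, 4, -2, 4); ‖a_1‖ = 6.0828, so e_1 = (-0.1644, 0.6576, -0.3288, 0.6576).
e_1·a_2 = (-0.1644)·2 + 0.6576·(-3) + (-0.3288)·4 + 0.6576·(-4) = -6.2472.
u_2 = a_2 + 6.2472·e_1 = (0.9730, 1.1081, 1.9459, 0.1081).
‖u_2‖ = 2.4440, so e_2 = (0.3981, 0.4534, 0.7962, 0.0442).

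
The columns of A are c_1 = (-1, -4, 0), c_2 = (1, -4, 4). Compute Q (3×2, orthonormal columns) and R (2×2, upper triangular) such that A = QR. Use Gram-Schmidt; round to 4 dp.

Q = [[-0.2425, 0.4234], [-0.9701, -0.1059], [0.0000, 0.8997]], R = [[4.1231, 3.6380], [0.0000, 4.4458]]

c_1 = (-1, -4, 0); ‖c_1‖ = 4.1231, so e_1 = (-0.2425, -0.9701, 0.0000).
e_1·c_2 = (-0.2425)·1 + (-0.9701)·(-4) + 0.0000·4 = 3.6380.
u_2 = c_2 − 3.6380·e_1 = (1.8824, -0.4706, 4.0000).
‖u_2‖ = 4.4458, so e_2 = (0.4234, -0.1059, 0.8997).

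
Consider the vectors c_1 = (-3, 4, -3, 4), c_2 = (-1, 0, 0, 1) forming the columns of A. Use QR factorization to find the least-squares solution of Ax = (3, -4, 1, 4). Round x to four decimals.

c_1 = (-3, 4, -3, 4); ‖c_1‖ = 7.0711, so e_1 = (-0.4243, 0.5657, -0.4243, 0.5657).
e_1·c_2 = (-0.4243)·(-1) + 0.5657·0 + (-0.4243)·0 + 0.5657·1 = 0.9899.
u_2 = c_2 − 0.9899·e_1 = (-0.5800, -0.5600, 0.4200, 0.4400).
‖u_2‖ = 1.0100, so e_2 = (-0.5743, -0.5545, 0.4159, 0.4357).
Qᵀb = (-1.6971, 2.6536).
Back-substitute: x_2 = 2.6536/1.0100 = 2.6275.
x_1 = (-1.6971 − 0.9899·2.6275)/7.0711 = -0.6078.

x = (-0.6078, 2.6275)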